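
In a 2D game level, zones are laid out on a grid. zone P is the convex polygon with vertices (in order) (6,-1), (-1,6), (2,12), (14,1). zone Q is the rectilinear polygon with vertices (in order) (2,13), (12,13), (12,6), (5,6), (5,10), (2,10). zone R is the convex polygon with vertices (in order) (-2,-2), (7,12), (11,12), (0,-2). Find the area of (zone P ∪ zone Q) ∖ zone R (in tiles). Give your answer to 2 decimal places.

106.49

|zone P ∪ zone Q| = 137.5568.
|(zone P ∪ zone Q) ∩ zone R| = 31.0678.
|(zone P ∪ zone Q) ∖ zone R| = 137.5568 − 31.0678 = 106.49.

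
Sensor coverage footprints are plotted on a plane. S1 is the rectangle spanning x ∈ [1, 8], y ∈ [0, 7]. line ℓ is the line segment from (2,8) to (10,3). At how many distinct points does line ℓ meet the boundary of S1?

2

The segment meets the boundary at (8,4.25), (3.6,7).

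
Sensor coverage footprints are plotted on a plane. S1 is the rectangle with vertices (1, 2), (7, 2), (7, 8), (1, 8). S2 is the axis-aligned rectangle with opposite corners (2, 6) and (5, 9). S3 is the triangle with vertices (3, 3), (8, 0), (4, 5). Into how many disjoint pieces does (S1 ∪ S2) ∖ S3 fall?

1

(S1 ∪ S2) ∖ S3 is a single connected region.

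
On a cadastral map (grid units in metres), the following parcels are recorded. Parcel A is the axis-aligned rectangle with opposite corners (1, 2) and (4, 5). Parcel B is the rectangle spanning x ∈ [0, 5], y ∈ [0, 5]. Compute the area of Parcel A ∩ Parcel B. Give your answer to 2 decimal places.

9.00

|Parcel A∩Parcel B|: x∈[1,4], y∈[2,5] → 3·3 = 9.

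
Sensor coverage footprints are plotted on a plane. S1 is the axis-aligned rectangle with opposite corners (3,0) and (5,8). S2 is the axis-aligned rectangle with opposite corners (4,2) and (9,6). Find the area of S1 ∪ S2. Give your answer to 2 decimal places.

By inclusion–exclusion:
Individual areas: |S1| = 16, |S2| = 20.
|S1∩S2|: x∈[4,5], y∈[2,6] → 1·4 = 4.
|S1 ∪ S2| = 36 − 4 = 32.00.

32.00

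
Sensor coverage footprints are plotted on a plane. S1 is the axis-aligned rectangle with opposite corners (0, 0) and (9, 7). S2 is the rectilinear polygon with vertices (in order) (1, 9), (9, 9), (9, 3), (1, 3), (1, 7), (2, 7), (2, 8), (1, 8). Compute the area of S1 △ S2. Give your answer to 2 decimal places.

46.00

|S1| = 63, |S2| = 47, |S1∩S2| = 32.
|S1 △ S2| = |S1| + |S2| − 2·|S1∩S2| = 63 + 47 − 64 = 46.00.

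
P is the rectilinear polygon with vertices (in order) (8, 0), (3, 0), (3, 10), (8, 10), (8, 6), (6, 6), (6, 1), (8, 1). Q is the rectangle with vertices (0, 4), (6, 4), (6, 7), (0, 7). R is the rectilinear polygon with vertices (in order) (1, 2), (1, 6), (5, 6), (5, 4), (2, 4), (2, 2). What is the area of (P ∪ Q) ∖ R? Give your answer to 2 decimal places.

|P ∪ Q| = 49.
|(P ∪ Q) ∩ R| = 8.
|(P ∪ Q) ∖ R| = 49 − 8 = 41.00.

41.00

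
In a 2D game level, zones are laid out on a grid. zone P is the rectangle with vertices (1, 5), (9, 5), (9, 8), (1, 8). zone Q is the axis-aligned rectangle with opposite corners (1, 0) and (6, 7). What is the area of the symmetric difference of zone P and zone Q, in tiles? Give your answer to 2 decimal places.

|zone P∩zone Q|: x∈[1,6], y∈[5,7] → 5·2 = 10.
|zone P △ zone Q| = |zone P| + |zone Q| − 2·|zone P∩zone Q| = 24 + 35 − 20 = 39.00.

39.00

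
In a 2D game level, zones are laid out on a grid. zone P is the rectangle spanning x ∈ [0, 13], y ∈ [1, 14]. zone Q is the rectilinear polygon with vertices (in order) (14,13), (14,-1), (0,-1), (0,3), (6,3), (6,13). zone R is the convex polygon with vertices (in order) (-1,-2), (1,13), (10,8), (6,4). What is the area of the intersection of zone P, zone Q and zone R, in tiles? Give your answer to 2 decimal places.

19.78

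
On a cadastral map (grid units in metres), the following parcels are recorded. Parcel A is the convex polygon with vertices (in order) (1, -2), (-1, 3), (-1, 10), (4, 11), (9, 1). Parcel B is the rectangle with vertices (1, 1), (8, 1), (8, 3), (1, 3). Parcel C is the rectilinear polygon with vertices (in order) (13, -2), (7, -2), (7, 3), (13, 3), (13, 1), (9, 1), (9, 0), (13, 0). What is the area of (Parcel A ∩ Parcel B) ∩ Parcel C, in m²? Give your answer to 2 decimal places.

The region (Parcel A ∩ Parcel B) ∩ Parcel C is the polygon with vertices (7,1), (7,3), (8,3), (8,1).
By the shoelace formula its area is 2.00.

2.00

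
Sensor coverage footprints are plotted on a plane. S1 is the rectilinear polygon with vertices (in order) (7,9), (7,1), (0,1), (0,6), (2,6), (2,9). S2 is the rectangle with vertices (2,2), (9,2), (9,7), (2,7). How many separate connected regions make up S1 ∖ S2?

S1 ∖ S2 splits into 2 disjoint pieces (area 10, area 15).

2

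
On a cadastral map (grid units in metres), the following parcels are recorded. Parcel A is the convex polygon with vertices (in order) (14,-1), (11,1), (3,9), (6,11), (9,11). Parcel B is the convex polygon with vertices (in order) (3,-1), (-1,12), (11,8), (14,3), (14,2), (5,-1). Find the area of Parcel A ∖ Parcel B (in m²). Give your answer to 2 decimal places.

|Parcel A| = 48, |Parcel A∩Parcel B| = 37.4402.
|Parcel A ∖ Parcel B| = |Parcel A| − |Parcel A∩Parcel B| = 48 − 37.4402 = 10.56.

10.56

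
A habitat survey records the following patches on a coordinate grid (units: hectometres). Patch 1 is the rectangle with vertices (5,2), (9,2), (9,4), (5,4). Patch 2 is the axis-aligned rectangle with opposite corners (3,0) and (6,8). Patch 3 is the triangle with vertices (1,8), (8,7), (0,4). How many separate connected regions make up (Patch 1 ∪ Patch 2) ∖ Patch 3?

(Patch 1 ∪ Patch 2) ∖ Patch 3 splits into 2 disjoint pieces (area 23.0625, area 1.5).

2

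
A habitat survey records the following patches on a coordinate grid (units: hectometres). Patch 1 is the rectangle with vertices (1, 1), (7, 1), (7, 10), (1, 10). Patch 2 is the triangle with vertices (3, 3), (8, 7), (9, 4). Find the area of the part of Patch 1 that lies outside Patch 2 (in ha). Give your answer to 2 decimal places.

|Patch 1| = 54, |Patch 1∩Patch 2| = 5.0667.
|Patch 1 ∖ Patch 2| = |Patch 1| − |Patch 1∩Patch 2| = 54 − 5.0667 = 48.93.

48.93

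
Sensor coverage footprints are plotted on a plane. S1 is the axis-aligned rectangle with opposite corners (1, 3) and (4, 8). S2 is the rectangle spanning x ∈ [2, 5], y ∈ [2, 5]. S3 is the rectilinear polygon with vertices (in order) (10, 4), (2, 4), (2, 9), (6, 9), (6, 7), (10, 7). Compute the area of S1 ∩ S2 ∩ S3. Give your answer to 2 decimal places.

2.00

The intersection is the polygon with vertices (2,5), (4,5), (4,4), (2,4).
By the shoelace formula its area is 2.00.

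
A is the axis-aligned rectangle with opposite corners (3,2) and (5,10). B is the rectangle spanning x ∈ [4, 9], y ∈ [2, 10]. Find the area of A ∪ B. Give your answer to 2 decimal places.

48.00

By inclusion–exclusion:
Individual areas: |A| = 16, |B| = 40.
|A∩B|: x∈[4,5], y∈[2,10] → 1·8 = 8.
|A ∪ B| = 56 − 8 = 48.00.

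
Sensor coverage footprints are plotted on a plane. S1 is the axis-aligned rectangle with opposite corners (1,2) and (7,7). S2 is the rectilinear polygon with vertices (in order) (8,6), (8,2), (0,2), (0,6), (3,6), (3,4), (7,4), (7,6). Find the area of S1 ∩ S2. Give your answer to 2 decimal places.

16.00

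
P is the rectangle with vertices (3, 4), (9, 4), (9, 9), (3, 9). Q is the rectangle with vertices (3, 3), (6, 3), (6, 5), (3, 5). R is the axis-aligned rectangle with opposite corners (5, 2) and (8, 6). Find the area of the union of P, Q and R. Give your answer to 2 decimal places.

By inclusion–exclusion:
Individual areas: |P| = 30, |Q| = 6, |R| = 12.
|P∩Q|: x∈[3,6], y∈[4,5] → 3·1 = 3.
|P∩R|: x∈[5,8], y∈[4,6] → 3·2 = 6.
|Q∩R|: x∈[5,6], y∈[3,5] → 1·2 = 2.
|P∩Q∩R| = 1.
|P ∪ Q ∪ R| = 48 − 11 + 1 = 38.00.

38.00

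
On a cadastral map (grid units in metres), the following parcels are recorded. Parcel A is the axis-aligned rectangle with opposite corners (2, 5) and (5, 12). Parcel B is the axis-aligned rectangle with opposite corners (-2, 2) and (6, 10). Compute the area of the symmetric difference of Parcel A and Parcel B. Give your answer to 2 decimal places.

|Parcel A∩Parcel B|: x∈[2,5], y∈[5,10] → 3·5 = 15.
|Parcel A △ Parcel B| = |Parcel A| + |Parcel B| − 2·|Parcel A∩Parcel B| = 21 + 64 − 30 = 55.00.

55.00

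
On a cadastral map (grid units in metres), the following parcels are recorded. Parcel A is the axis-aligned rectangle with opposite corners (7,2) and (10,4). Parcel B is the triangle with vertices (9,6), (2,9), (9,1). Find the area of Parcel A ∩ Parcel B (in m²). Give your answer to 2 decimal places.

3.28

The intersection is the polygon with vertices (7,4), (9,4), (9,2), (8.125,2), (7,3.286).
By the shoelace formula its area is 3.28.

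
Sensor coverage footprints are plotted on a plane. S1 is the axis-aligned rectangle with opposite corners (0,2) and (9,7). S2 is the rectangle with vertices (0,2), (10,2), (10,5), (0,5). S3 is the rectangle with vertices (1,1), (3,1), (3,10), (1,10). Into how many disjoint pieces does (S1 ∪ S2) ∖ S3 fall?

(S1 ∪ S2) ∖ S3 splits into 2 disjoint pieces (area 5, area 33).

2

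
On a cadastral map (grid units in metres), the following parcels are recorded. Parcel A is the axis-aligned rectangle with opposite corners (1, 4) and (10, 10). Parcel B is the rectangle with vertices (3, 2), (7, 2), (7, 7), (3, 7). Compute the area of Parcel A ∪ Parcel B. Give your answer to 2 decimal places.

By inclusion–exclusion:
Individual areas: |Parcel A| = 54, |Parcel B| = 20.
|Parcel A∩Parcel B|: x∈[3,7], y∈[4,7] → 4·3 = 12.
|Parcel A ∪ Parcel B| = 74 − 12 = 62.00.

62.00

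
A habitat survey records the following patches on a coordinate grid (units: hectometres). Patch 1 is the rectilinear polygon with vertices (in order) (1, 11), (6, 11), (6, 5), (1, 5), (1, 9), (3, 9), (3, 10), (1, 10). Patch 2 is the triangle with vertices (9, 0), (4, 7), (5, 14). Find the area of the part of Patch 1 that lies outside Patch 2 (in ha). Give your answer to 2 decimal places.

18.61

|Patch 1| = 28, |Patch 1∩Patch 2| = 9.3929.
|Patch 1 ∖ Patch 2| = |Patch 1| − |Patch 1∩Patch 2| = 28 − 9.3929 = 18.61.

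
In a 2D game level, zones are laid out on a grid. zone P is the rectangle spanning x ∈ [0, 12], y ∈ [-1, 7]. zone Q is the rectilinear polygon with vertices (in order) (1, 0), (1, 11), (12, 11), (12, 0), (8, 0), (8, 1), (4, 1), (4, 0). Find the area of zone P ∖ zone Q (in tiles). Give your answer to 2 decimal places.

|zone P| = 96, |zone P∩zone Q| = 73.
|zone P ∖ zone Q| = |zone P| − |zone P∩zone Q| = 96 − 73 = 23.00.

23.00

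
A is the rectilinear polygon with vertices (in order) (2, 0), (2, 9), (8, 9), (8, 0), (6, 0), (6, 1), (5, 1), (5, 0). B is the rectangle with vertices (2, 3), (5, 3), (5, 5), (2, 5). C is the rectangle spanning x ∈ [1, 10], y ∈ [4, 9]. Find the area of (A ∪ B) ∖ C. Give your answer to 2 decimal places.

|A ∪ B| = 53.
|(A ∪ B) ∩ C| = 30.
|(A ∪ B) ∖ C| = 53 − 30 = 23.00.

23.00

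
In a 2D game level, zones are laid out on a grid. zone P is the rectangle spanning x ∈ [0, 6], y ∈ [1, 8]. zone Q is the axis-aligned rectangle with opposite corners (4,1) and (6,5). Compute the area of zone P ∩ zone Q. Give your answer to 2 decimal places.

|zone P∩zone Q|: x∈[4,6], y∈[1,5] → 2·4 = 8.

8.00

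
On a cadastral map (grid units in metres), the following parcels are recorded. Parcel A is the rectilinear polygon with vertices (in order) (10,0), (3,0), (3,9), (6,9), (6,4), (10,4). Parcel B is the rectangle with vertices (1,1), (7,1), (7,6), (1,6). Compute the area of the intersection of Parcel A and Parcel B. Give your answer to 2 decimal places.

The intersection is the polygon with vertices (3,6), (6,6), (6,4), (7,4), (7,1), (3,1).
By the shoelace formula its area is 18.00.

18.00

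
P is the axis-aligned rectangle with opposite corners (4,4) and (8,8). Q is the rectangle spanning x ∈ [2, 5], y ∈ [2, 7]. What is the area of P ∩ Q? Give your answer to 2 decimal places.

|P∩Q|: x∈[4,5], y∈[4,7] → 1·3 = 3.

3.00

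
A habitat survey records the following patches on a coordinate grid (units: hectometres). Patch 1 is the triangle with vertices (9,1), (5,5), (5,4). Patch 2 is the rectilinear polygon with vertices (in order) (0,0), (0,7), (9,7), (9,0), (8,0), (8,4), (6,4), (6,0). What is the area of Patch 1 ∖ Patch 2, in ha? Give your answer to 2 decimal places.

|Patch 1| = 2, |Patch 1∩Patch 2| = 1.
|Patch 1 ∖ Patch 2| = |Patch 1| − |Patch 1∩Patch 2| = 2 − 1 = 1.00.

1.00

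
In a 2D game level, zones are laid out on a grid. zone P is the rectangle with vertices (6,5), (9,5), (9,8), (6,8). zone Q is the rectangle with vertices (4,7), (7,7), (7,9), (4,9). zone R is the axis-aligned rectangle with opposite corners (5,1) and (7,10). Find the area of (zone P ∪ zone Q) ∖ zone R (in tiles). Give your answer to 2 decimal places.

8.00

|zone P ∪ zone Q| = 14.
|(zone P ∪ zone Q) ∩ zone R| = 6.
|(zone P ∪ zone Q) ∖ zone R| = 14 − 6 = 8.00.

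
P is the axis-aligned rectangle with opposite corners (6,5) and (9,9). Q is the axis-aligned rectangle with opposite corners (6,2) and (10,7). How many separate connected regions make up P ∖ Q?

P ∖ Q is a single connected region.

1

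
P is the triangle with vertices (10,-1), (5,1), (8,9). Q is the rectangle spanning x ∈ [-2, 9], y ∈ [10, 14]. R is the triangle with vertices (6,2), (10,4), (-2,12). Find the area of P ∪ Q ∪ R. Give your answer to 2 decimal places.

85.87

By inclusion–exclusion:
Individual areas: |P| = 23, |Q| = 44, |R| = 28.
|P∩Q| = 0.
|P∩R| = 7.7261.
|Q∩R| = 1.4.
|P∩Q∩R| = 0.
|P ∪ Q ∪ R| = 95 − 9.1261 + 0 = 85.87.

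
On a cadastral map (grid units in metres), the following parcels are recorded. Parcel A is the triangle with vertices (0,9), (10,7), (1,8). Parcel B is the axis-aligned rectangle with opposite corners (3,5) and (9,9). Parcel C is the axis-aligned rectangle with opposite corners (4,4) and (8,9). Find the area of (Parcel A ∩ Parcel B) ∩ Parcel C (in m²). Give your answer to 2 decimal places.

1.42

The region (Parcel A ∩ Parcel B) ∩ Parcel C is the polygon with vertices (4,7.667), (4,8.2), (8,7.4), (8,7.222).
By the shoelace formula its area is 1.42.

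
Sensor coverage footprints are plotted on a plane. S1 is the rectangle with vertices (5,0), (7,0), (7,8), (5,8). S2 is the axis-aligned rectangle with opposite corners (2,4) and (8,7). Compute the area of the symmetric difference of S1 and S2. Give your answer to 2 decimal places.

|S1∩S2|: x∈[5,7], y∈[4,7] → 2·3 = 6.
|S1 △ S2| = |S1| + |S2| − 2·|S1∩S2| = 16 + 18 − 12 = 22.00.

22.00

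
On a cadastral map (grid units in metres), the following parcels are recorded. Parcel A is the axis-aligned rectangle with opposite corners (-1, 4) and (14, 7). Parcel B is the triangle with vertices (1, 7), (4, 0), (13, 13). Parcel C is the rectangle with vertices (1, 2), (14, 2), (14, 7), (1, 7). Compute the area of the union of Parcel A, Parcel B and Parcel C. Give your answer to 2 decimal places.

96.78

By inclusion–exclusion:
Individual areas: |Parcel A| = 45, |Parcel B| = 51, |Parcel C| = 65.
|Parcel A∩Parcel B| = 18.4945.
|Parcel A∩Parcel C|: x∈[1,14], y∈[4,7] → 13·3 = 39.
|Parcel B∩Parcel C| = 25.2198.
|Parcel A∩Parcel B∩Parcel C| = 18.4945.
|Parcel A ∪ Parcel B ∪ Parcel C| = 161 − 82.7143 + 18.4945 = 96.78.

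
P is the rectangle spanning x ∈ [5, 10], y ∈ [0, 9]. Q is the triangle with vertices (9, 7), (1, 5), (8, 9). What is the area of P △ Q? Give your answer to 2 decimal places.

|P| = 45, |Q| = 9, |P∩Q| = 6.4286.
|P △ Q| = |P| + |Q| − 2·|P∩Q| = 45 + 9 − 12.8571 = 41.14.

41.14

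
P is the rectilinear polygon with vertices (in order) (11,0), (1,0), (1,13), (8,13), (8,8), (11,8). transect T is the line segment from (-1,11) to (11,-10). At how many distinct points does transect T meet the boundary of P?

The segment meets the boundary at (5.286,0), (1,7.5).

2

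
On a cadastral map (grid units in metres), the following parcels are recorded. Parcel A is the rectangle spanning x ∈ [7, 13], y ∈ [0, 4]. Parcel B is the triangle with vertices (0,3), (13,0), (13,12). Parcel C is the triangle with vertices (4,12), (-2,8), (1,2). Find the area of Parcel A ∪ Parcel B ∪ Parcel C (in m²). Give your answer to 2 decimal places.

105.33

By inclusion–exclusion:
Individual areas: |Parcel A| = 24, |Parcel B| = 78, |Parcel C| = 24.
|Parcel A∩Parcel B| = 19.8462.
|Parcel A∩Parcel C| = 0.
|Parcel B∩Parcel C| = 0.8238.
|Parcel A∩Parcel B∩Parcel C| = 0.
|Parcel A ∪ Parcel B ∪ Parcel C| = 126 − 20.67 + 0 = 105.33.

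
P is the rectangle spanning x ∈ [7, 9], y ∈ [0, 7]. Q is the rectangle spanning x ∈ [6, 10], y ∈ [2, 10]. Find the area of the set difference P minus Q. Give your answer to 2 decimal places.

|P∩Q|: x∈[7,9], y∈[2,7] → 2·5 = 10.
|P| = 14.
|P ∖ Q| = |P| − |P∩Q| = 14 − 10 = 4.00.

4.00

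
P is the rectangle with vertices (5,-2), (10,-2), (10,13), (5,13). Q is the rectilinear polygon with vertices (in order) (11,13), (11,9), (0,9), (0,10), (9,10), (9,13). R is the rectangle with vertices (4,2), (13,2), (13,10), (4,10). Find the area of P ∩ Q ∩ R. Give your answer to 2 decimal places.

5.00

The intersection is the polygon with vertices (5,9), (5,10), (9,10), (10,10), (10,9).
By the shoelace formula its area is 5.00.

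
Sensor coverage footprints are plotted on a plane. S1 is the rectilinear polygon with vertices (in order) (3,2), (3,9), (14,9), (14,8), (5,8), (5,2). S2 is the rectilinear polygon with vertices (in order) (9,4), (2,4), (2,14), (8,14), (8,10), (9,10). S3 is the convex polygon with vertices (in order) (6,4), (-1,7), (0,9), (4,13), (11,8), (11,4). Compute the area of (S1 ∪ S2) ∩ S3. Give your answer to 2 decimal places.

|S1 ∪ S2| = 75.
|(S1 ∪ S2) ∩ S3| = 49.93.

49.93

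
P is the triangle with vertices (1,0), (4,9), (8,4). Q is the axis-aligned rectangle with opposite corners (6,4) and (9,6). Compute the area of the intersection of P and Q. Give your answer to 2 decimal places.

2.40

The intersection is the polygon with vertices (8,4), (6,4), (6,6), (6.4,6).
By the shoelace formula its area is 2.40.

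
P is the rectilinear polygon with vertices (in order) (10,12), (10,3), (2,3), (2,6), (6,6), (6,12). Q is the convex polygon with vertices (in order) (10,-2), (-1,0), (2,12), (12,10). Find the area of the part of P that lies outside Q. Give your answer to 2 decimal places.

4.80

|P| = 48, |P∩Q| = 43.2.
|P ∖ Q| = |P| − |P∩Q| = 48 − 43.2 = 4.80.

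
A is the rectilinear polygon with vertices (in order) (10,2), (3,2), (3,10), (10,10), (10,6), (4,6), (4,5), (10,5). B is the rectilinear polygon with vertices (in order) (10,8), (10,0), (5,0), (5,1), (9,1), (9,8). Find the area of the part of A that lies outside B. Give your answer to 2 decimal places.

45.00

|A| = 50, |A∩B| = 5.
|A ∖ B| = |A| − |A∩B| = 50 − 5 = 45.00.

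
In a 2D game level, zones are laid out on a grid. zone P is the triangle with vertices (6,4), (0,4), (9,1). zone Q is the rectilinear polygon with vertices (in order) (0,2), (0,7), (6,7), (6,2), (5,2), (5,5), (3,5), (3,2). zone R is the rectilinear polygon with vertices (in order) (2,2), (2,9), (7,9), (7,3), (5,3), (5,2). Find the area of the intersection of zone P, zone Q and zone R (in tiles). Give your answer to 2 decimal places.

1.83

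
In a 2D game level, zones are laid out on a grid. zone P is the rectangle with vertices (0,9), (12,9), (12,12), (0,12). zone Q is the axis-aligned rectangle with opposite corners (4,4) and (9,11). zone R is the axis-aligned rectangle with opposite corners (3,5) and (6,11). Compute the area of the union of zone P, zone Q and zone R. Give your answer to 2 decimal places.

By inclusion–exclusion:
Individual areas: |zone P| = 36, |zone Q| = 35, |zone R| = 18.
|zone P∩zone Q|: x∈[4,9], y∈[9,11] → 5·2 = 10.
|zone P∩zone R|: x∈[3,6], y∈[9,11] → 3·2 = 6.
|zone Q∩zone R|: x∈[4,6], y∈[5,11] → 2·6 = 12.
|zone P∩zone Q∩zone R| = 4.
|zone P ∪ zone Q ∪ zone R| = 89 − 28 + 4 = 65.00.

65.00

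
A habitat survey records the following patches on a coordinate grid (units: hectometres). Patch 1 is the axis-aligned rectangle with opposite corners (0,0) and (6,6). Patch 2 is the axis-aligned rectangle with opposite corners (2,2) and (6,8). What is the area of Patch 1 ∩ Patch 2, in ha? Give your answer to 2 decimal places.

16.00

|Patch 1∩Patch 2|: x∈[2,6], y∈[2,6] → 4·4 = 16.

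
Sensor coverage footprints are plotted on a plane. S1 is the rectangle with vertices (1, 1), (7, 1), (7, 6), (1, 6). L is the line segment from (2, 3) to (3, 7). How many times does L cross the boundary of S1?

1

The segment meets the boundary at (2.75,6).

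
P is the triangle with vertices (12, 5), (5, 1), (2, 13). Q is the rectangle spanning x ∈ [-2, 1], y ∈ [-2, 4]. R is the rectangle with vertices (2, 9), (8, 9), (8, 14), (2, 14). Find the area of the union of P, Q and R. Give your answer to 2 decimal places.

By inclusion–exclusion:
Individual areas: |P| = 48, |Q| = 18, |R| = 30.
|P∩Q| = 0.
|P∩R| = 8.
|Q∩R| = 0 (no overlap).
|P∩Q∩R| = 0.
|P ∪ Q ∪ R| = 96 − 8 + 0 = 88.00.

88.00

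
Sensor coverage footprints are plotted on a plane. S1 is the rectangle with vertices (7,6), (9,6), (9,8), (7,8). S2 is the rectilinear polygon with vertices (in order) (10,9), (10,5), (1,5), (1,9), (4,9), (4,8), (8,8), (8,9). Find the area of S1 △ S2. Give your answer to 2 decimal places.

|S1| = 4, |S2| = 32, |S1∩S2| = 4.
|S1 △ S2| = |S1| + |S2| − 2·|S1∩S2| = 4 + 32 − 8 = 28.00.

28.00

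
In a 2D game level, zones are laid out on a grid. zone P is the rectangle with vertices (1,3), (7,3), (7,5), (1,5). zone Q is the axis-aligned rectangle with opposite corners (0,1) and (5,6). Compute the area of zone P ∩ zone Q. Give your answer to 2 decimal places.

8.00

|zone P∩zone Q|: x∈[1,5], y∈[3,5] → 4·2 = 8.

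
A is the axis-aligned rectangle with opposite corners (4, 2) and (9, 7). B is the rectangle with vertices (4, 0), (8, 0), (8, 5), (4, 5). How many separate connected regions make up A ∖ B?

1

A ∖ B is a single connected region.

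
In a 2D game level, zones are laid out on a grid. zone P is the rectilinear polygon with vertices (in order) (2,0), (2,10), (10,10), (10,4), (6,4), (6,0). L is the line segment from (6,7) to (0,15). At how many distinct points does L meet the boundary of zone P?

The segment meets the boundary at (3.75,10).

1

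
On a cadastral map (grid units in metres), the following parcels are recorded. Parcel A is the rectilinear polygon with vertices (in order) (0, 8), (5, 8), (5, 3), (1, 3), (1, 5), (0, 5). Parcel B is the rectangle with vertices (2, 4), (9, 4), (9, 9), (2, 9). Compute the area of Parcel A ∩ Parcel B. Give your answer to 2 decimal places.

The intersection is the polygon with vertices (5,8), (5,4), (2,4), (2,8).
By the shoelace formula its area is 12.00.

12.00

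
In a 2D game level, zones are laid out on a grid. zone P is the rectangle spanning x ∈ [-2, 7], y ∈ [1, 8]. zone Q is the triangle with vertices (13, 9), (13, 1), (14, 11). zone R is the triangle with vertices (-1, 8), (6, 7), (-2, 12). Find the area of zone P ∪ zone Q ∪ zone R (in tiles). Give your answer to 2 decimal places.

By inclusion–exclusion:
Individual areas: |zone P| = 63, |zone Q| = 4, |zone R| = 13.5.
|zone P∩zone Q| = 0.
|zone P∩zone R| = 2.7.
|zone Q∩zone R| = 0.
|zone P∩zone Q∩zone R| = 0.
|zone P ∪ zone Q ∪ zone R| = 80.5 − 2.7 + 0 = 77.80.

77.80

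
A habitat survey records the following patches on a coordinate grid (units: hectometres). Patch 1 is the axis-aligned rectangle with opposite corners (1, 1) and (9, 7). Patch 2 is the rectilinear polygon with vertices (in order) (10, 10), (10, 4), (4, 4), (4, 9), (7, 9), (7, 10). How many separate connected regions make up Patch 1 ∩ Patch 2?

1

Patch 1 ∩ Patch 2 is a single connected region.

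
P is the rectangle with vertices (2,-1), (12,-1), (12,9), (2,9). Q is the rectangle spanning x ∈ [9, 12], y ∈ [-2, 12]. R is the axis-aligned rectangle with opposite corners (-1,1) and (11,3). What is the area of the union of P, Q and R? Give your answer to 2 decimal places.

118.00

By inclusion–exclusion:
Individual areas: |P| = 100, |Q| = 42, |R| = 24.
|P∩Q|: x∈[9,12], y∈[-1,9] → 3·10 = 30.
|P∩R|: x∈[2,11], y∈[1,3] → 9·2 = 18.
|Q∩R|: x∈[9,11], y∈[1,3] → 2·2 = 4.
|P∩Q∩R| = 4.
|P ∪ Q ∪ R| = 166 − 52 + 4 = 118.00.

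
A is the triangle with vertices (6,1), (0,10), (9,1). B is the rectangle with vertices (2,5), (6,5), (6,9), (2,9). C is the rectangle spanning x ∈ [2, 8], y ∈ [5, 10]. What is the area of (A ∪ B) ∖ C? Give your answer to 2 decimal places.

|A ∪ B| = 26.3333.
|(A ∪ B) ∩ C| = 16.
|(A ∪ B) ∖ C| = 26.3333 − 16 = 10.33.

10.33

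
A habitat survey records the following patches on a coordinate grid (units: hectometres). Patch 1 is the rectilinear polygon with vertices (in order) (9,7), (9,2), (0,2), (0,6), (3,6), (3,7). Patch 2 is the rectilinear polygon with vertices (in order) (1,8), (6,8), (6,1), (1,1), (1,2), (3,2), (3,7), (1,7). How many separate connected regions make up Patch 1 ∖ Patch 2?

Patch 1 ∖ Patch 2 splits into 2 disjoint pieces (area 15, area 12).

2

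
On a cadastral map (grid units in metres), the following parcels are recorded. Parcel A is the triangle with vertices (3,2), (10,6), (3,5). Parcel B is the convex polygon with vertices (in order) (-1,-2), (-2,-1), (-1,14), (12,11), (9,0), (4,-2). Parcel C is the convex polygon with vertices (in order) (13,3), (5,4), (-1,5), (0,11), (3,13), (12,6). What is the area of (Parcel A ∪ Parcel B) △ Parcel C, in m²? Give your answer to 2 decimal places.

|Parcel A ∪ Parcel B| = 169.
|(Parcel A ∪ Parcel B) ∩ Parcel C| = 72.1971.
|(Parcel A ∪ Parcel B) △ Parcel C| = 169 + 79 − 144.3942 = 103.61.

103.61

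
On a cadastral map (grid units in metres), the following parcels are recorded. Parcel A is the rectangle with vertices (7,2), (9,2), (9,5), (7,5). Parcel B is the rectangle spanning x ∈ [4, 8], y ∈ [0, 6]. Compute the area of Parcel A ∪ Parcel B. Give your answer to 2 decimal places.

By inclusion–exclusion:
Individual areas: |Parcel A| = 6, |Parcel B| = 24.
|Parcel A∩Parcel B|: x∈[7,8], y∈[2,5] → 1·3 = 3.
|Parcel A ∪ Parcel B| = 30 − 3 = 27.00.

27.00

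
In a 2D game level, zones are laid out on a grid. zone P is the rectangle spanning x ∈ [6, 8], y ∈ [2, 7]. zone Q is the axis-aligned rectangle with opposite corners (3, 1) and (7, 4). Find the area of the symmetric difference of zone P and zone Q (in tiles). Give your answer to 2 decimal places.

|zone P∩zone Q|: x∈[6,7], y∈[2,4] → 1·2 = 2.
|zone P △ zone Q| = |zone P| + |zone Q| − 2·|zone P∩zone Q| = 10 + 12 − 4 = 18.00.

18.00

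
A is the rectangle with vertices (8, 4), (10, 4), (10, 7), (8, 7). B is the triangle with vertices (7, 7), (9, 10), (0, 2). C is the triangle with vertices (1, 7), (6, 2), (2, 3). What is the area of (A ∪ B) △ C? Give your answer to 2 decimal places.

17.67

|A ∪ B| = 11.5.
|(A ∪ B) ∩ C| = 0.6638.
|(A ∪ B) △ C| = 11.5 + 7.5 − 1.3275 = 17.67.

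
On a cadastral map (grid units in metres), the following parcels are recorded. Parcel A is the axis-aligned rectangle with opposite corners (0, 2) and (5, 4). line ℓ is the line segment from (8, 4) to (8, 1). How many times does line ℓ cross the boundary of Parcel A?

0

The segment lies entirely outside Parcel A and never meets its boundary.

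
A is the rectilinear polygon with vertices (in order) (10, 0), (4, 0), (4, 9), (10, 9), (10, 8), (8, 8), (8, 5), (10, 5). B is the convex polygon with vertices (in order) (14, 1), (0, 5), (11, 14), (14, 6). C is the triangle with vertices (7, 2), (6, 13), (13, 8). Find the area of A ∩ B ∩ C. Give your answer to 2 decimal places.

12.29

The intersection is the polygon with vertices (10,9), (10,8), (8,8), (8,5), (10,5), (7.778,2.778), (6.907,3.027), (6.364,9).
By the shoelace formula its area is 12.29.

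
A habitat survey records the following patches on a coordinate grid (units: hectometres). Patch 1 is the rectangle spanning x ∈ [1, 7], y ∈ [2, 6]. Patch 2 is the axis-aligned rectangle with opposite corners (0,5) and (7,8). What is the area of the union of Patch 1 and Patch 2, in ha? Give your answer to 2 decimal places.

39.00

By inclusion–exclusion:
Individual areas: |Patch 1| = 24, |Patch 2| = 21.
|Patch 1∩Patch 2|: x∈[1,7], y∈[5,6] → 6·1 = 6.
|Patch 1 ∪ Patch 2| = 45 − 6 = 39.00.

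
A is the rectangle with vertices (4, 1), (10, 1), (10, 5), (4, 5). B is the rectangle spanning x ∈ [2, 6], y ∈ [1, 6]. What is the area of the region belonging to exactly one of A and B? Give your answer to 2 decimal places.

28.00

|A∩B|: x∈[4,6], y∈[1,5] → 2·4 = 8.
|A △ B| = |A| + |B| − 2·|A∩B| = 24 + 20 − 16 = 28.00.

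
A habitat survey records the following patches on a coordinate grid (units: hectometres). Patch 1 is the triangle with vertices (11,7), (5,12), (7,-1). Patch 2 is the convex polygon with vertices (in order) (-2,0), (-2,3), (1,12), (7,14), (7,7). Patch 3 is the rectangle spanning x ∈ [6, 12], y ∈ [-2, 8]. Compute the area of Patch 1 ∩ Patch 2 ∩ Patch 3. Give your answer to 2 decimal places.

1.39

The intersection is the polygon with vertices (7,7), (6,6.222), (6,8), (7,8).
By the shoelace formula its area is 1.39.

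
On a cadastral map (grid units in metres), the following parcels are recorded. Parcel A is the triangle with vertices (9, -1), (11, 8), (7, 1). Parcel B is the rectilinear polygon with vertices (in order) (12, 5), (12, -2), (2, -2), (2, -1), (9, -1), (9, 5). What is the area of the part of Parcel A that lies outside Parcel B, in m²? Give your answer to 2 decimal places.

|Parcel A| = 11, |Parcel A∩Parcel B| = 3.9286.
|Parcel A ∖ Parcel B| = |Parcel A| − |Parcel A∩Parcel B| = 11 − 3.9286 = 7.07.

7.07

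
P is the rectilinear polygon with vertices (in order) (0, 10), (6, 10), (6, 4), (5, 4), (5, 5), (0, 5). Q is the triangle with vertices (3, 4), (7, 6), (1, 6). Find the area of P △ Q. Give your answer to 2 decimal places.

|P| = 31, |Q| = 6, |P∩Q| = 4.25.
|P △ Q| = |P| + |Q| − 2·|P∩Q| = 31 + 6 − 8.5 = 28.50.

28.50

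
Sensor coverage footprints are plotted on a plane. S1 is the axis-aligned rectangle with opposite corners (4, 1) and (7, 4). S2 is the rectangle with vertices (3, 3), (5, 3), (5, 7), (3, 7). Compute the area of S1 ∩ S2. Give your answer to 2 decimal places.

|S1∩S2|: x∈[4,5], y∈[3,4] → 1·1 = 1.

1.00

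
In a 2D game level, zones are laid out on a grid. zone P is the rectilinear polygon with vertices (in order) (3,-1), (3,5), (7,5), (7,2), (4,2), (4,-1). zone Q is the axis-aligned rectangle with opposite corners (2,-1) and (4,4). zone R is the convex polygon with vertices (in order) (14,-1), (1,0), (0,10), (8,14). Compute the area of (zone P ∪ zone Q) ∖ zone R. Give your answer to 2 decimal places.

1.69

|zone P ∪ zone Q| = 20.
|(zone P ∪ zone Q) ∩ zone R| = 18.3077.
|(zone P ∪ zone Q) ∖ zone R| = 20 − 18.3077 = 1.69.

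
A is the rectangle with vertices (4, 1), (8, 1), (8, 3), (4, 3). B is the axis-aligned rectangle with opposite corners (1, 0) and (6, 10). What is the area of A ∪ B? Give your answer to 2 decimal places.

54.00

By inclusion–exclusion:
Individual areas: |A| = 8, |B| = 50.
|A∩B|: x∈[4,6], y∈[1,3] → 2·2 = 4.
|A ∪ B| = 58 − 4 = 54.00.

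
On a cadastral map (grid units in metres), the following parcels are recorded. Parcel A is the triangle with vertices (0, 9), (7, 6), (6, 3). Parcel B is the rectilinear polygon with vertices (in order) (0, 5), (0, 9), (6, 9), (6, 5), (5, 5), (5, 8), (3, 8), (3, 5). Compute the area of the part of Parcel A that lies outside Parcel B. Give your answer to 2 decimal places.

|Parcel A| = 12, |Parcel A∩Parcel B| = 4.2143.
|Parcel A ∖ Parcel B| = |Parcel A| − |Parcel A∩Parcel B| = 12 − 4.2143 = 7.79.

7.79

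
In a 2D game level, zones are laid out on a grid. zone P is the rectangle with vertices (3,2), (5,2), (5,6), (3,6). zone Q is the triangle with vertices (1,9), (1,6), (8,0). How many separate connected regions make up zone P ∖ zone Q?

zone P ∖ zone Q splits into 2 disjoint pieces (area 2.8571, area 1.7857).

2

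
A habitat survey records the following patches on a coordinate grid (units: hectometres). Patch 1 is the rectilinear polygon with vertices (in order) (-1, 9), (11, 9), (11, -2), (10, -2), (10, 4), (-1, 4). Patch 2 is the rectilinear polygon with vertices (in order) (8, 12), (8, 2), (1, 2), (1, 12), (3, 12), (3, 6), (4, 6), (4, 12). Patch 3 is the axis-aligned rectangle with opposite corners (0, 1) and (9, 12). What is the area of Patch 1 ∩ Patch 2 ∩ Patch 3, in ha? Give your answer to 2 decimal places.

32.00

The intersection is the polygon with vertices (3,6), (4,6), (4,9), (8,9), (8,4), (1,4), (1,9), (3,9).
By the shoelace formula its area is 32.00.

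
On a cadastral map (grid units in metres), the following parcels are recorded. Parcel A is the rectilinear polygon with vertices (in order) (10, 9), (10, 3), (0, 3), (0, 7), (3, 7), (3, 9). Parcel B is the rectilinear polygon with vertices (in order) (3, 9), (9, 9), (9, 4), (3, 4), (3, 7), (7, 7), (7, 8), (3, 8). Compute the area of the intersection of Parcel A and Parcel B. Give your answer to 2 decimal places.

The intersection is the polygon with vertices (3,9), (9,9), (9,4), (3,4), (3,7), (7,7), (7,8), (3,8).
By the shoelace formula its area is 26.00.

26.00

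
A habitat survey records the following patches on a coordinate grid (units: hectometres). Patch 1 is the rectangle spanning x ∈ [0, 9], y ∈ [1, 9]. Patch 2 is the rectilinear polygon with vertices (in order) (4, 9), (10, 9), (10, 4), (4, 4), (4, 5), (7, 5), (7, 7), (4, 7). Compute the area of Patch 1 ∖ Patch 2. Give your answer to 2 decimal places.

|Patch 1| = 72, |Patch 1∩Patch 2| = 19.
|Patch 1 ∖ Patch 2| = |Patch 1| − |Patch 1∩Patch 2| = 72 − 19 = 53.00.

53.00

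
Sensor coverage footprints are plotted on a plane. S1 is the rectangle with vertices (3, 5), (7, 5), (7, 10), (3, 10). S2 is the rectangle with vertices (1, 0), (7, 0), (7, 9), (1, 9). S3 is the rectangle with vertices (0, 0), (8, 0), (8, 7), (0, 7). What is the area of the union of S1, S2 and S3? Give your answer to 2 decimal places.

By inclusion–exclusion:
Individual areas: |S1| = 20, |S2| = 54, |S3| = 56.
|S1∩S2|: x∈[3,7], y∈[5,9] → 4·4 = 16.
|S1∩S3|: x∈[3,7], y∈[5,7] → 4·2 = 8.
|S2∩S3|: x∈[1,7], y∈[0,7] → 6·7 = 42.
|S1∩S2∩S3| = 8.
|S1 ∪ S2 ∪ S3| = 130 − 66 + 8 = 72.00.

72.00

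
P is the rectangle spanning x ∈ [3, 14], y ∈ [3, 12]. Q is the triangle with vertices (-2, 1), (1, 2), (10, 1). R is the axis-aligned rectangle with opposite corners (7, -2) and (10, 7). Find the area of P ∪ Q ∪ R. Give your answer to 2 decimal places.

119.50

By inclusion–exclusion:
Individual areas: |P| = 99, |Q| = 6, |R| = 27.
|P∩Q| = 0.
|P∩R|: x∈[7,10], y∈[3,7] → 3·4 = 12.
|Q∩R| = 0.5.
|P∩Q∩R| = 0.
|P ∪ Q ∪ R| = 132 − 12.5 + 0 = 119.50.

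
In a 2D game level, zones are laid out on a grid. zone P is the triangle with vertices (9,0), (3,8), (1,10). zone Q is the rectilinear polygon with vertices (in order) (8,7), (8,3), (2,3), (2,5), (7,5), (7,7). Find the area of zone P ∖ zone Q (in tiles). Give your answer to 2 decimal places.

|zone P| = 2, |zone P∩zone Q| = 0.4.
|zone P ∖ zone Q| = |zone P| − |zone P∩zone Q| = 2 − 0.4 = 1.60.

1.60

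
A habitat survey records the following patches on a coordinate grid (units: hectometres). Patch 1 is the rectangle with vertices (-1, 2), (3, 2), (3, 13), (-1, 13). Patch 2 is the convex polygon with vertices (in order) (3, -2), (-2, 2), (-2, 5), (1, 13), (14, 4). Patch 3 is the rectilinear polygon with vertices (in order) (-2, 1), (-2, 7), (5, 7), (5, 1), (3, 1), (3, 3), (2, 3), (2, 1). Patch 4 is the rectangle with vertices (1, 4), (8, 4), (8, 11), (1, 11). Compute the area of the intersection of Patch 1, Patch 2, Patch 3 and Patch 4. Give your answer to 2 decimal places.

The intersection is the polygon with vertices (3,7), (3,4), (1,4), (1,7).
By the shoelace formula its area is 6.00.

6.00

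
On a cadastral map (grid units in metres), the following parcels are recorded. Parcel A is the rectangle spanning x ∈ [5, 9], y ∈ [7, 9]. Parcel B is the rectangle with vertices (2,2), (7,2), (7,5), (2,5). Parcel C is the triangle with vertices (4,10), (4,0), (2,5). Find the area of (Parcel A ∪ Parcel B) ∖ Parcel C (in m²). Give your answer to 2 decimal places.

18.80

|Parcel A ∪ Parcel B| = 23.
|(Parcel A ∪ Parcel B) ∩ Parcel C| = 4.2.
|(Parcel A ∪ Parcel B) ∖ Parcel C| = 23 − 4.2 = 18.80.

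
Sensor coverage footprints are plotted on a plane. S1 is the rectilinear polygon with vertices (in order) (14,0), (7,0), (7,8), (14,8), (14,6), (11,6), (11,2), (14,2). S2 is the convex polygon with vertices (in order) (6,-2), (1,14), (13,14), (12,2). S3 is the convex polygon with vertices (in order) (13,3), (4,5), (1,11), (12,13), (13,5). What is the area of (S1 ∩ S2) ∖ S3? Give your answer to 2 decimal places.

|S1 ∩ S2| = 33.8333.
|(S1 ∩ S2) ∩ S3| = 19.2778.
|(S1 ∩ S2) ∖ S3| = 33.8333 − 19.2778 = 14.56.

14.56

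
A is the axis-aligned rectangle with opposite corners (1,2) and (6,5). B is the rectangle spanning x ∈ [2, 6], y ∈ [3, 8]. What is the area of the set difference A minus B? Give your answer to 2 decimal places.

|A∩B|: x∈[2,6], y∈[3,5] → 4·2 = 8.
|A| = 15.
|A ∖ B| = |A| − |A∩B| = 15 − 8 = 7.00.

7.00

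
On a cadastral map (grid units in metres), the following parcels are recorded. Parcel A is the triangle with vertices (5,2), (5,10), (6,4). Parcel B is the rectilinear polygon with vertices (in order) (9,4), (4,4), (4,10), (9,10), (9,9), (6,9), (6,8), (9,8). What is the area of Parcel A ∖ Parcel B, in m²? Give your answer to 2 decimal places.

1.00

|Parcel A| = 4, |Parcel A∩Parcel B| = 3.
|Parcel A ∖ Parcel B| = |Parcel A| − |Parcel A∩Parcel B| = 4 − 3 = 1.00.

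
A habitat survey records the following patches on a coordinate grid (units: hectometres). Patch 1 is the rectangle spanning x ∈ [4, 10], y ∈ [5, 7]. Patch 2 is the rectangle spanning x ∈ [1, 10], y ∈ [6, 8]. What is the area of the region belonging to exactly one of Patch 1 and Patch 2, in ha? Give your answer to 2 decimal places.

18.00

|Patch 1∩Patch 2|: x∈[4,10], y∈[6,7] → 6·1 = 6.
|Patch 1 △ Patch 2| = |Patch 1| + |Patch 2| − 2·|Patch 1∩Patch 2| = 12 + 18 − 12 = 18.00.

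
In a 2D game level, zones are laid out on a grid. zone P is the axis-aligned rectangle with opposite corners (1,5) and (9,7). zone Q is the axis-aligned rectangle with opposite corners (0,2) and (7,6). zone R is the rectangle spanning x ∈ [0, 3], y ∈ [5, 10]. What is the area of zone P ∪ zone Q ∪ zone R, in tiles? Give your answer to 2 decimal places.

By inclusion–exclusion:
Individual areas: |zone P| = 16, |zone Q| = 28, |zone R| = 15.
|zone P∩zone Q|: x∈[1,7], y∈[5,6] → 6·1 = 6.
|zone P∩zone R|: x∈[1,3], y∈[5,7] → 2·2 = 4.
|zone Q∩zone R|: x∈[0,3], y∈[5,6] → 3·1 = 3.
|zone P∩zone Q∩zone R| = 2.
|zone P ∪ zone Q ∪ zone R| = 59 − 13 + 2 = 48.00.

48.00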